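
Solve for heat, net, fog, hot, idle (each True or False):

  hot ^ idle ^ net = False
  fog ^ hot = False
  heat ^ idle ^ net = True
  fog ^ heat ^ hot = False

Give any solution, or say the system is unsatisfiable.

heat = False; net = False; fog = True; hot = True; idle = True

hot ^ idle ^ net = T ^ T ^ F = False ✓
fog ^ hot = T ^ T = False ✓
heat ^ idle ^ net = F ^ T ^ F = True ✓
fog ^ heat ^ hot = T ^ F ^ T = False ✓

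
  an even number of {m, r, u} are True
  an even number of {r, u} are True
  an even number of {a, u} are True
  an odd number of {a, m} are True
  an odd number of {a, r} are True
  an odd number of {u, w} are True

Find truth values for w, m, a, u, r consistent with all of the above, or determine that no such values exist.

The formula is unsatisfiable.

Adding constraints 2, 3, 5 mod 2: every variable appears an even number of times on the left, so the left side is 0.
But the right sides sum to 1 (mod 2). 0 ≠ 1 — the system is inconsistent.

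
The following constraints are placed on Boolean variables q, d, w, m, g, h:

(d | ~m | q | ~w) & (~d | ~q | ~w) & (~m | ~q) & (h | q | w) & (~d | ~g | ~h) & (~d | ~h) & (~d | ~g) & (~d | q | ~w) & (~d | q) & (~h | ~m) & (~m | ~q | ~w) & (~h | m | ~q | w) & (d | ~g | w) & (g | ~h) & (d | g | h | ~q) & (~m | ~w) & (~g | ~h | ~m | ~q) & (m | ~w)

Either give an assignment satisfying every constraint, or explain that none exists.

Set q = True.
  then (~m | ~q) forces m = False.
  then (m | ~w) forces w = False.
  then (~h | m | ~q | w) forces h = False.
Try d = False:
  (d | ~g | w) forces g = False.
  clause (d | g | h | ~q) is falsified — backtrack.
So d = True.
  then (~d | ~g) forces g = False.
All clauses satisfied.

q=T, d=T, w=F, m=F, g=F, h=F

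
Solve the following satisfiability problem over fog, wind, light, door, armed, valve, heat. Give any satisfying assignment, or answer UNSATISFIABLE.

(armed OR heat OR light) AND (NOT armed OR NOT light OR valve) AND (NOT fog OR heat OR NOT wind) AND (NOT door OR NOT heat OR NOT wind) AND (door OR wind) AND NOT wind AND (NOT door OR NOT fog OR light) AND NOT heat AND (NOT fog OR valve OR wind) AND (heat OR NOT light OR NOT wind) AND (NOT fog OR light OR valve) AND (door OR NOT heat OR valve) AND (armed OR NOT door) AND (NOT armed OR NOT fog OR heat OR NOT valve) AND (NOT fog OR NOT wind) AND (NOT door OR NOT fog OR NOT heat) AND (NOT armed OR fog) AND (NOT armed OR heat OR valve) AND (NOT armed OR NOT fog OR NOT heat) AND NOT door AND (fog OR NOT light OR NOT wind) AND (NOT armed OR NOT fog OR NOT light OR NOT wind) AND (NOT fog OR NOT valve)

No satisfying assignment exists.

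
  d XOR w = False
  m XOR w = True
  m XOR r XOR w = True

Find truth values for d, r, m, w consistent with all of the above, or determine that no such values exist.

d = False; r = False; m = True; w = False

d XOR w = F XOR F = False ✓
m XOR w = T XOR F = True ✓
m XOR r XOR w = T XOR F XOR F = True ✓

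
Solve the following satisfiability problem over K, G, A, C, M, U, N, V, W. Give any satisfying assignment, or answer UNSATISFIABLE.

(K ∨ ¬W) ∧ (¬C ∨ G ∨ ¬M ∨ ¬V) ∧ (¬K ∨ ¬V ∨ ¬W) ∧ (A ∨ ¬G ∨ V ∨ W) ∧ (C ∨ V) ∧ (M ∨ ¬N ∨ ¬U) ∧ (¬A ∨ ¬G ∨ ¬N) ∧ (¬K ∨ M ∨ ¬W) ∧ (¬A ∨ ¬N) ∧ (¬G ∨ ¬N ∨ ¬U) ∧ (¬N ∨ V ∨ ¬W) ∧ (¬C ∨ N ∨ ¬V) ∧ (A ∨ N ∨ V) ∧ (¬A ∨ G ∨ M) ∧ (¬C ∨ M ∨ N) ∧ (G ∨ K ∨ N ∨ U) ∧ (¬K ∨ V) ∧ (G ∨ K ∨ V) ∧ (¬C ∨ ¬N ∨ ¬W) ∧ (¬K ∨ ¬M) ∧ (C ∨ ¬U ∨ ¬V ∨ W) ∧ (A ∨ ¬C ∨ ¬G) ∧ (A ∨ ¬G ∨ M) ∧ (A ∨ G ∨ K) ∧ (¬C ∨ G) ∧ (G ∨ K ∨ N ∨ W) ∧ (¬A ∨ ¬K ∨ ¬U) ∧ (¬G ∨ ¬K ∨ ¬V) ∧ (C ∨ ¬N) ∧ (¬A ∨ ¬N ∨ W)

K = False, G = True, A = False, C = False, M = True, U = False, N = False, V = True, W = False

Set K = False.
  then (K ∨ ¬W) forces W = False.
Try G = False:
  (G ∨ K ∨ V) forces V = True.
  (A ∨ G ∨ K) forces A = True.
  (¬A ∨ ¬N) forces N = False.
  clause (G ∨ K ∨ N ∨ W) is falsified — backtrack.
So G = True.
Set A = False.
  then (A ∨ ¬G ∨ V ∨ W) forces V = True.
  then (A ∨ ¬C ∨ ¬G) forces C = False.
  then (A ∨ ¬G ∨ M) forces M = True.
  then (C ∨ ¬N) forces N = False.
  then (C ∨ ¬U ∨ ¬V ∨ W) forces U = False.
All clauses satisfied.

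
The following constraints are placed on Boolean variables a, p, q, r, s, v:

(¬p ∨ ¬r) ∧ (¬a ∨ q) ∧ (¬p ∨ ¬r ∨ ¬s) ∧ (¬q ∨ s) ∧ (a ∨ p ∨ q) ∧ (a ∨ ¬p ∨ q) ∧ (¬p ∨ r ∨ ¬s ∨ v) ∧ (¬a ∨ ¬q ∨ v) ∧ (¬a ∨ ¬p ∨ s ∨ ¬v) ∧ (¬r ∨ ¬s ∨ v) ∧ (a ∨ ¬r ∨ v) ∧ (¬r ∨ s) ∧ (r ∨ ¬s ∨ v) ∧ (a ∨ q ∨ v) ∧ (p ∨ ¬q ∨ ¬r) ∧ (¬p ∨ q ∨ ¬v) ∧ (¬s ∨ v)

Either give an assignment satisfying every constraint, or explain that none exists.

a: True, p: True, q: True, r: False, s: True, v: True

Set a = True.
  then (¬a ∨ q) forces q = True.
  then (¬q ∨ s) forces s = True.
  then (¬a ∨ ¬q ∨ v) forces v = True.
Set p = True.
  then (¬p ∨ ¬r) forces r = False.
All clauses satisfied.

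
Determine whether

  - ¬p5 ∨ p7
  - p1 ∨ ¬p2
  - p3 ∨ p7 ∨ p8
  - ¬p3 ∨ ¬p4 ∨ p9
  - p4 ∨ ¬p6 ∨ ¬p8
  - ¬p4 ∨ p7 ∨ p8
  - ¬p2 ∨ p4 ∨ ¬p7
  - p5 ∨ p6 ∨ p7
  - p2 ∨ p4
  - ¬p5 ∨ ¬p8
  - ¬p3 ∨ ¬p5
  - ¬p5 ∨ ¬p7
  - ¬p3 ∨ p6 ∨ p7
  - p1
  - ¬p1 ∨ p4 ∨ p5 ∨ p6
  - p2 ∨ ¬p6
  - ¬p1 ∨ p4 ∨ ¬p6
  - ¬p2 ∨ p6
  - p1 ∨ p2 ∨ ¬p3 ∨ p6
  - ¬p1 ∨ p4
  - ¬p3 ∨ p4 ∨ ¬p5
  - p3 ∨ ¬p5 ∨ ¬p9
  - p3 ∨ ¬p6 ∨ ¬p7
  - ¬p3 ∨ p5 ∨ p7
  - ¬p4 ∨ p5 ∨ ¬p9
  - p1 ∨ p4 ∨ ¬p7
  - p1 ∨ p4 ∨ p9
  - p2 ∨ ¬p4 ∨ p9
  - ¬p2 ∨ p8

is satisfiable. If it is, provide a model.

p1=T, p2=T, p3=F, p4=T, p5=F, p6=T, p7=F, p8=T, p9=F

Unit clause (p1) forces p1 = True.
In (¬p1 ∨ p4) only p4 is left, so p4 = True.
Try p2 = False:
  (p2 ∨ ¬p6) forces p6 = False.
  (p2 ∨ ¬p4 ∨ p9) forces p9 = True.
  (¬p4 ∨ p5 ∨ ¬p9) forces p5 = True.
  (¬p5 ∨ p7) forces p7 = True.
  clause (¬p5 ∨ ¬p7) is falsified — backtrack.
So p2 = True.
  then (¬p2 ∨ p6) forces p6 = True.
  then (¬p2 ∨ p8) forces p8 = True.
  then (¬p5 ∨ ¬p8) forces p5 = False.
  then (¬p4 ∨ p5 ∨ ¬p9) forces p9 = False.
  then (¬p3 ∨ ¬p4 ∨ p9) forces p3 = False.
  then (p3 ∨ ¬p6 ∨ ¬p7) forces p7 = False.
All clauses satisfied.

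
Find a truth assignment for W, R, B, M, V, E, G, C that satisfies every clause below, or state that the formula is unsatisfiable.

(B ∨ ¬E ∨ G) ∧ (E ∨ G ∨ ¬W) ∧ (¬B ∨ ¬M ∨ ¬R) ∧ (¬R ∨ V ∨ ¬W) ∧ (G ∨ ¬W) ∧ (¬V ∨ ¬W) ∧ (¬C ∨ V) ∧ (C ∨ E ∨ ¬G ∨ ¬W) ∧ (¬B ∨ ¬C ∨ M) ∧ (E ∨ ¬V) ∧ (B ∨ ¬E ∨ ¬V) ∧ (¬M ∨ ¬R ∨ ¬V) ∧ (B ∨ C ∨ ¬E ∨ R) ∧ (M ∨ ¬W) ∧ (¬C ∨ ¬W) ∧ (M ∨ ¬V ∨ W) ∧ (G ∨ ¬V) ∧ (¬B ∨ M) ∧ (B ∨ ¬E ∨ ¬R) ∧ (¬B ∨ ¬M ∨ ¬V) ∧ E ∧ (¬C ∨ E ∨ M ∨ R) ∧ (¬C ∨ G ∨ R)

Unit clause (E) forces E = True.
Set W = False.
Try R = True:
  (B ∨ ¬E ∨ ¬R) forces B = True.
  (¬B ∨ ¬M ∨ ¬R) forces M = False.
  clause (¬B ∨ M) is falsified — backtrack.
So R = False.
Set B = True.
  then (¬B ∨ M) forces M = True.
  then (¬B ∨ ¬M ∨ ¬V) forces V = False.
  then (¬C ∨ V) forces C = False.
Set G = True.
All clauses satisfied.

W = False, R = False, B = True, M = True, V = False, E = True, G = True, C = False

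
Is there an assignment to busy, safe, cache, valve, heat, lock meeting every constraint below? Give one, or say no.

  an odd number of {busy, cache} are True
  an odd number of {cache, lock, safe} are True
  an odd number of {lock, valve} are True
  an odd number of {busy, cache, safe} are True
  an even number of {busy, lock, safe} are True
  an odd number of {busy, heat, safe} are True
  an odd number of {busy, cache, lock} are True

busy = False, safe = False, cache = True, valve = True, heat = True, lock = False

{busy, cache}: 1 true → odd ✓
{cache, lock, safe}: 1 true → odd ✓
{lock, valve}: 1 true → odd ✓
{busy, cache, safe}: 1 true → odd ✓
{busy, lock, safe}: 0 true → even ✓
{busy, heat, safe}: 1 true → odd ✓
{busy, cache, lock}: 1 true → odd ✓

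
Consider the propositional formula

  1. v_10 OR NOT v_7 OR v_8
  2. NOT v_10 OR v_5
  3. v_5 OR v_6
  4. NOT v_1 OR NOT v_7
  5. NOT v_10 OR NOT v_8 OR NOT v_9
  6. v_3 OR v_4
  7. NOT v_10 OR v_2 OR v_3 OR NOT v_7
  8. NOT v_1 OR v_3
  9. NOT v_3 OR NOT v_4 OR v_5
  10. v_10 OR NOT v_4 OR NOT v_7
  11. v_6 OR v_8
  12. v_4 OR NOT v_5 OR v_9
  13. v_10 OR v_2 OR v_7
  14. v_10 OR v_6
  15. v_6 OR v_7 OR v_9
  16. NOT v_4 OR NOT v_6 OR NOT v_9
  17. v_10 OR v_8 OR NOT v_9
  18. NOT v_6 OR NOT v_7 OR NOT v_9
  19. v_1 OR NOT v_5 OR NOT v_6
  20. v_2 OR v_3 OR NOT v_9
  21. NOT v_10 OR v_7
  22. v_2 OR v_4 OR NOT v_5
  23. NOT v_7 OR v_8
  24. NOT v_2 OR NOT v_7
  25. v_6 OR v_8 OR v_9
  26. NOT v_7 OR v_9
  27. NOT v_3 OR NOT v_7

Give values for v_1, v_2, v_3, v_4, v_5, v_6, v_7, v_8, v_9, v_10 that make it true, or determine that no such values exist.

v_1=F, v_2=T, v_3=F, v_4=T, v_5=F, v_6=T, v_7=F, v_8=F, v_9=F, v_10=F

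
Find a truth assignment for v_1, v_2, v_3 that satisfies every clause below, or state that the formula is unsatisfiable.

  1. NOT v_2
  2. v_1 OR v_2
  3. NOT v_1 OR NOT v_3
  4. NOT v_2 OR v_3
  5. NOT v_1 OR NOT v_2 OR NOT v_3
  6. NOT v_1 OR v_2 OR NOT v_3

v_1 = True; v_2 = False; v_3 = False

Unit clause (NOT v_2) forces v_2 = False.
In (v_1 OR v_2) only v_1 is left, so v_1 = True.
In (NOT v_1 OR NOT v_3) only NOT v_3 is left, so v_3 = False.
Check each clause:
  (NOT v_2): NOT v_2 holds.
  (v_1 OR v_2): v_1 holds.
  (NOT v_1 OR NOT v_3): NOT v_3 holds.
  (NOT v_2 OR v_3): NOT v_2 holds.
  (NOT v_1 OR NOT v_2 OR NOT v_3): NOT v_2 holds.
  (NOT v_1 OR v_2 OR NOT v_3): NOT v_3 holds.
All clauses satisfied.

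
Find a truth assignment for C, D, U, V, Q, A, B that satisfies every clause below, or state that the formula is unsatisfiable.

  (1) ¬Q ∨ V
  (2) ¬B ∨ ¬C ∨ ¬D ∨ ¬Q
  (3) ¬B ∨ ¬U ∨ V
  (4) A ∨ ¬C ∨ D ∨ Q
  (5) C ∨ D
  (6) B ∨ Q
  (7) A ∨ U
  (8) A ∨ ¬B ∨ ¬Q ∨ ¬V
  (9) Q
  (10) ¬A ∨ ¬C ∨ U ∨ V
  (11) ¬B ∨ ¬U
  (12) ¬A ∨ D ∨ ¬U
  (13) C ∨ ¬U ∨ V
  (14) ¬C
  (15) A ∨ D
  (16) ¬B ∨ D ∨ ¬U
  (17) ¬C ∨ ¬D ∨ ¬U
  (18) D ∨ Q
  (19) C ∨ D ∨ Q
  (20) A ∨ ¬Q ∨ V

C=F; D=T; U=F; V=T; Q=T; A=T; B=T

Unit clause (Q) forces Q = True.
Unit clause (¬C) forces C = False.
In (¬Q ∨ V) only V is left, so V = True.
In (C ∨ D) only D is left, so D = True.
Set U = False.
  then (A ∨ U) forces A = True.
Set B = True.
All clauses satisfied.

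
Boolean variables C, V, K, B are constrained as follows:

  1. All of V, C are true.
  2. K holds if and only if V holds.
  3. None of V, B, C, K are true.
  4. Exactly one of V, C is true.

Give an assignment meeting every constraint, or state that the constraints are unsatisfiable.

No satisfying assignment exists.

Case C = True:
  Constraint (3) is violated (C=T) — contradiction.
Case C = False:
  Constraint (1) is violated (C=F) — contradiction.
Both cases fail — unsatisfiable.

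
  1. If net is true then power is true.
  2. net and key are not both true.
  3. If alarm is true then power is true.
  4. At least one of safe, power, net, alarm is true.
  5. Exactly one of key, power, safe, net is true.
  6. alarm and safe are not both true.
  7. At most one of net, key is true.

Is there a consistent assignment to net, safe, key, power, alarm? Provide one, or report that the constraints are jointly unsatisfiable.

net: False, safe: False, key: False, power: True, alarm: True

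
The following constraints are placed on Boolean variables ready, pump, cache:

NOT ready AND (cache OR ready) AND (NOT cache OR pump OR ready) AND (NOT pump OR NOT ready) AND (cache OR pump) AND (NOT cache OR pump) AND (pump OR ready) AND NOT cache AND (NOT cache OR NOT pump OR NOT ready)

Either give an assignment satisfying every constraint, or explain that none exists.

Case ready = True:
  Clause (NOT ready) is falsified — contradiction.
Case ready = False:
  (cache OR ready) forces cache = True.
  Clause (NOT cache) is falsified — contradiction.
Both cases fail, so the formula is unsatisfiable.

Unsatisfiable — no assignment works.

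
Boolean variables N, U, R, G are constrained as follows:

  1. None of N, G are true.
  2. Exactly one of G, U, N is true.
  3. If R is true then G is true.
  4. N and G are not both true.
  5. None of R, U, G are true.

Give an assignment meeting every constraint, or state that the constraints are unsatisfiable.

Case U = True:
  Constraint (5) is violated (U=T) — contradiction.
Case U = False:
  (1) forces N = False.
  (1) forces G = False.
  Constraint (2) is violated (G=F, U=F, N=F) — contradiction.
Both cases fail — unsatisfiable.

The formula is unsatisfiable.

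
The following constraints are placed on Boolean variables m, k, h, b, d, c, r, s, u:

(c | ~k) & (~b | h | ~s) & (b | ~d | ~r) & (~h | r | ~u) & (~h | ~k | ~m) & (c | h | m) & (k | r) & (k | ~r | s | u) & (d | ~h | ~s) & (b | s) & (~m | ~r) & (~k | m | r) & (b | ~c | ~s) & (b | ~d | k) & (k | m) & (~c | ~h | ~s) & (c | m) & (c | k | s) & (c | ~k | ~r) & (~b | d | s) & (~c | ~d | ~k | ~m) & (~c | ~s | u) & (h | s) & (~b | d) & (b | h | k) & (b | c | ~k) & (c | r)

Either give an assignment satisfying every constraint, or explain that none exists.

m = False; k = True; h = True; b = True; d = True; c = True; r = True; s = False; u = False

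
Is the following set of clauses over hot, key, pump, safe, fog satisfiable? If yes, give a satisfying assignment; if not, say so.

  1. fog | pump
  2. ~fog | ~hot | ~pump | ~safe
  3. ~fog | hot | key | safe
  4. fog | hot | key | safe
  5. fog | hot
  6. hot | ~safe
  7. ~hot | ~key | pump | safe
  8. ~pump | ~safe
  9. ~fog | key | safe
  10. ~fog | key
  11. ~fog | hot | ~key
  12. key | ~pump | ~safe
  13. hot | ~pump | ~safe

hot = True; key = False; pump = True; safe = False; fog = False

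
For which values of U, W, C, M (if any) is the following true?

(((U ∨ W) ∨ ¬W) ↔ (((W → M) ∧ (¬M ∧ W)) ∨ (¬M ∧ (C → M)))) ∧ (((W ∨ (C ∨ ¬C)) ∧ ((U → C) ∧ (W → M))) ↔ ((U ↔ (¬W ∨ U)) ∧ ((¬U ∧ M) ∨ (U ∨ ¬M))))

Case W = True: the formula simplifies to ((M ∧ ¬M) ∨ (¬M ∧ (C → M))) ∧ (((U → C) ∧ M) ↔ ((U ↔ U) ∧ ((¬U ∧ M) ∨ (U ∨ ¬M)))).
  M = True: the conjunct (M ∧ ¬M) ∨ (¬M ∧ (C → M)) becomes (True ∧ False) ∨ (False ∧ True) = False.
  M = False: simplifies to ¬C ∧ ¬((U ↔ U)).
    U = True: the conjunct ¬((U ↔ U)) becomes ¬((True ↔ True)) = False.
    U = False: the conjunct ¬((U ↔ U)) becomes ¬((False ↔ False)) = False.
Case W = False: the formula simplifies to (¬M ∧ (C → M)) ∧ (((C ∨ ¬C) ∧ (U → C)) ↔ (U ∧ ((¬U ∧ M) ∨ (U ∨ ¬M)))).
  M = True: the conjunct ¬M is False.
  M = False: simplifies to ¬C ∧ (((C ∨ ¬C) ∧ (U → C)) ↔ U).
    C = True: the conjunct ¬C is False.
    C = False: simplifies to ¬U ↔ U.
      U = True: this becomes ¬True ↔ True = False.
      U = False: this becomes ¬False ↔ False = False.
Both cases fail — unsatisfiable.

No satisfying assignment exists.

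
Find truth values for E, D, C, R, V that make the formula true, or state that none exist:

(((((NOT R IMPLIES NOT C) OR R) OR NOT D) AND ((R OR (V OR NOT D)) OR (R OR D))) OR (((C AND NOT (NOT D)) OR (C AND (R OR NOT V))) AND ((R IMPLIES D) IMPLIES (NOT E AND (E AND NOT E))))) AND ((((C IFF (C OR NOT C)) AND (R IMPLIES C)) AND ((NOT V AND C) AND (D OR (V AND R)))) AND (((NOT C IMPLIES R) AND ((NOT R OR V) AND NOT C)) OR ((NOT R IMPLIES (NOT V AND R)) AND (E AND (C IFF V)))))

Case C = True: the formula simplifies to ((((R OR R) OR NOT D) AND ((R OR (V OR NOT D)) OR (R OR D))) OR ((NOT (NOT D) OR (R OR NOT V)) AND ((R IMPLIES D) IMPLIES (NOT E AND (E AND NOT E))))) AND ((NOT V AND (D OR (V AND R))) AND ((NOT R IMPLIES (NOT V AND R)) AND (E AND V))).
  V = True: the conjunct NOT V is False.
  V = False: the conjunct V is False.
Case C = False: the conjunct C IFF (C OR NOT C) becomes False IFF (False OR True) = False.
Both cases fail — unsatisfiable.

Unsatisfiable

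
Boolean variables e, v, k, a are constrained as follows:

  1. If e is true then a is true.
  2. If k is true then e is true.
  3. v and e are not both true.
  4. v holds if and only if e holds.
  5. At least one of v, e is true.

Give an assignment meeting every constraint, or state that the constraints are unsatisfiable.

Case v = True:
  (3) with v=T forces e = False.
  Constraint (4) is violated (v=T, e=F) — contradiction.
Case v = False:
  (4) with v=F forces e = False.
  Constraint (5) is violated (v=F, e=F) — contradiction.
Both cases fail — unsatisfiable.

No satisfying assignment exists.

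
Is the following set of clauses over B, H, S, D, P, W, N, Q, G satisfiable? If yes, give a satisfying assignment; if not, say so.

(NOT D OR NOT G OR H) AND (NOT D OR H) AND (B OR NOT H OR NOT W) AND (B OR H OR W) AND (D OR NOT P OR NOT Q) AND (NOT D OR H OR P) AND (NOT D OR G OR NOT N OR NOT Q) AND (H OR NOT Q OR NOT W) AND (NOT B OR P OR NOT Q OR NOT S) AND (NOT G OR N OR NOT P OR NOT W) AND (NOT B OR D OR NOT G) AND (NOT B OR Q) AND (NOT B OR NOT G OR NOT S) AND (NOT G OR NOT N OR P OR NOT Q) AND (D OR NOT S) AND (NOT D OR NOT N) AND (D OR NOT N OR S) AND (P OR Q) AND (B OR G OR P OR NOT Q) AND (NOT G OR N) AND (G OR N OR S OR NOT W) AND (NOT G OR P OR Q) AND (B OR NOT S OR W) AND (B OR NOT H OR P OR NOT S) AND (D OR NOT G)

Set B = True.
  then (NOT B OR Q) forces Q = True.
Set H = True.
Set S = False.
Set D = True.
  then (NOT D OR NOT N) forces N = False.
  then (NOT G OR N) forces G = False.
  then (G OR N OR S OR NOT W) forces W = False.
Set P = False.
All clauses satisfied.

B = True, H = True, S = False, D = True, P = False, W = False, N = False, Q = True, G = False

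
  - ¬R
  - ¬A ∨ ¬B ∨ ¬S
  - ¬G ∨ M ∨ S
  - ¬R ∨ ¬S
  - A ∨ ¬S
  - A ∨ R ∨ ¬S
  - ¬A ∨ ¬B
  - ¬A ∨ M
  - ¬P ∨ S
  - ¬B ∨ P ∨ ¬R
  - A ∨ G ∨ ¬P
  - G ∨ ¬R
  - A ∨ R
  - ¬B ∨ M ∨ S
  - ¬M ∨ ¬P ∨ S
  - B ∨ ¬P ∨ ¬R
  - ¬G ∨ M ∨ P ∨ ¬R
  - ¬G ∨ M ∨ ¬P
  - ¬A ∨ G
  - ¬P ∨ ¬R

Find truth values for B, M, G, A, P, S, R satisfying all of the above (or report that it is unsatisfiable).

Unit clause (¬R) forces R = False.
In (A ∨ R) only A is left, so A = True.
In (¬A ∨ G) only G is left, so G = True.
In (¬A ∨ ¬B) only ¬B is left, so B = False.
In (¬A ∨ M) only M is left, so M = True.
Set P = True.
  then (¬P ∨ S) forces S = True.
All clauses satisfied.

B=F, M=T, G=T, A=T, P=T, S=T, R=F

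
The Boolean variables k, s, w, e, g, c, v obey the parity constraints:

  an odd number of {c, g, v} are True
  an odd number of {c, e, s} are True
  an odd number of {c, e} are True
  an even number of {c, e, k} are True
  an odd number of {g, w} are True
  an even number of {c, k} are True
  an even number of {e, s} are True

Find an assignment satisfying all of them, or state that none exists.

k: True; s: False; w: True; e: False; g: False; c: True; v: False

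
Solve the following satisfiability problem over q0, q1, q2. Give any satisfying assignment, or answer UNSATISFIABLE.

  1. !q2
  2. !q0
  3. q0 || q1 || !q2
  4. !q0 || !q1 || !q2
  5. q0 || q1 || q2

q0=F; q1=T; q2=F

Unit clause (!q2) forces q2 = False.
Unit clause (!q0) forces q0 = False.
In (q0 || q1 || q2) only q1 is left, so q1 = True.
All clauses satisfied.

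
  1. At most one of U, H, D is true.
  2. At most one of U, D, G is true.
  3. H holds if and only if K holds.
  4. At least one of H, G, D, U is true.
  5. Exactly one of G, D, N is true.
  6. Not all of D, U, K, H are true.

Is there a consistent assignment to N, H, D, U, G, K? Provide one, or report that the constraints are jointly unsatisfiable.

N = False, H = False, D = False, U = False, G = True, K = False

  (1) {U, H, D}: 0 true — at most one ✓
  (2) {U, D, G}: 1 true — at most one ✓
  (3) H=F, K=F — same ✓
  (4) {H, G, D, U}: 1 true — at least one ✓
  (5) {G, D, N}: 1 true — exactly one ✓
  (6) {D, U, K, H}: 0/4 true — not all ✓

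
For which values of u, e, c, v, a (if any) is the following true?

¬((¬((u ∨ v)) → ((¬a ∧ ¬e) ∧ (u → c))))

u: False, e: True, c: True, v: False, a: True

  ¬((¬((u ∨ v)) → ((¬a ∧ ¬e) ∧ (u → c)))) = True
    ¬((u ∨ v)) → ((¬a ∧ ¬e) ∧ (u → c)) = False
      ¬((u ∨ v)) = True
        u ∨ v = False
      (¬a ∧ ¬e) ∧ (u → c) = False
        ¬a ∧ ¬e = False
          ¬a = False
          ¬e = False
        u → c = True
The formula evaluates to True.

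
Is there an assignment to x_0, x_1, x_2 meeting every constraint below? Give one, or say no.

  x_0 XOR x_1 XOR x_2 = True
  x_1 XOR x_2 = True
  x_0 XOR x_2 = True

x_0 = False; x_1 = False; x_2 = True

x_0 XOR x_1 XOR x_2 = F XOR F XOR T = True ✓
x_1 XOR x_2 = F XOR T = True ✓
x_0 XOR x_2 = F XOR T = True ✓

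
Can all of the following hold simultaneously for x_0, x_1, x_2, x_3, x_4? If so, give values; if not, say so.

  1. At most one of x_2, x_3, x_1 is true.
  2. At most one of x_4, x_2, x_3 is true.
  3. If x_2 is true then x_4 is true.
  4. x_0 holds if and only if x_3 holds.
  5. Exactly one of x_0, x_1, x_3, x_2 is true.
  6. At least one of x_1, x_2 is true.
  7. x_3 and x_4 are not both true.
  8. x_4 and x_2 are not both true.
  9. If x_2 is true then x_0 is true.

x_0: False, x_1: True, x_2: False, x_3: False, x_4: False

  (1) {x_2, x_3, x_1}: 1 true — at most one ✓
  (2) {x_4, x_2, x_3}: 0 true — at most one ✓
  (3) x_2=F ⇒ x_4: vacuous ✓
  (4) x_0=F, x_3=F — same ✓
  (5) {x_0, x_1, x_3, x_2}: 1 true — exactly one ✓
  (6) {x_1, x_2}: 1 true — at least one ✓
  (7) x_3=F, x_4=F — not both ✓
  (8) x_4=F, x_2=F — not both ✓
  (9) x_2=F ⇒ x_0: vacuous ✓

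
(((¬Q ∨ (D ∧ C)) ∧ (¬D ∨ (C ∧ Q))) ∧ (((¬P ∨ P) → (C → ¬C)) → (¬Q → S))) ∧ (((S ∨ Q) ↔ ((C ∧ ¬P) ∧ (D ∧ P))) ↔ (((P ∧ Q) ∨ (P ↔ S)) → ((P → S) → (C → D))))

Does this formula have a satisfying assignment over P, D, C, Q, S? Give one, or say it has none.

P: True, D: False, C: True, Q: False, S: True

  ((¬Q ∨ (D ∧ C)) ∧ (¬D ∨ (C ∧ Q))) ∧ (((¬P ∨ P) → (C → ¬C)) → (¬Q → S)) = True
    (¬Q ∨ (D ∧ C)) ∧ (¬D ∨ (C ∧ Q)) = True
      ¬Q ∨ (D ∧ C) = True
        ¬Q = True
        D ∧ C = False
      ¬D ∨ (C ∧ Q) = True
        ¬D = True
        C ∧ Q = False
    ((¬P ∨ P) → (C → ¬C)) → (¬Q → S) = True
      (¬P ∨ P) → (C → ¬C) = False
        ¬P ∨ P = True
          ¬P = False
        C → ¬C = False
          ¬C = False
      ¬Q → S = True
        ¬Q = True
  ((S ∨ Q) ↔ ((C ∧ ¬P) ∧ (D ∧ P))) ↔ (((P ∧ Q) ∨ (P ↔ S)) → ((P → S) → (C → D))) = True
    (S ∨ Q) ↔ ((C ∧ ¬P) ∧ (D ∧ P)) = False
      S ∨ Q = True
      (C ∧ ¬P) ∧ (D ∧ P) = False
        C ∧ ¬P = False
          ¬P = False
        D ∧ P = False
    ((P ∧ Q) ∨ (P ↔ S)) → ((P → S) → (C → D)) = False
      (P ∧ Q) ∨ (P ↔ S) = True
        P ∧ Q = False
        P ↔ S = True
      (P → S) → (C → D) = False
        P → S = True
        C → D = False
Both conjuncts True, so the formula holds.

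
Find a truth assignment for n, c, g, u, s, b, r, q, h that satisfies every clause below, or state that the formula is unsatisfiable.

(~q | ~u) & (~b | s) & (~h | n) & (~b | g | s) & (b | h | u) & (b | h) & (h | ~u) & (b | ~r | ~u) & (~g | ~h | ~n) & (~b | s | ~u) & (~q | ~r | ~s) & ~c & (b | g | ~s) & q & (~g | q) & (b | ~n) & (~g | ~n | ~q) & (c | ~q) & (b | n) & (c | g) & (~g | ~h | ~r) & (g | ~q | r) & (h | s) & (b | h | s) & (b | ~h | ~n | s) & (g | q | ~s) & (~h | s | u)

No satisfying assignment exists.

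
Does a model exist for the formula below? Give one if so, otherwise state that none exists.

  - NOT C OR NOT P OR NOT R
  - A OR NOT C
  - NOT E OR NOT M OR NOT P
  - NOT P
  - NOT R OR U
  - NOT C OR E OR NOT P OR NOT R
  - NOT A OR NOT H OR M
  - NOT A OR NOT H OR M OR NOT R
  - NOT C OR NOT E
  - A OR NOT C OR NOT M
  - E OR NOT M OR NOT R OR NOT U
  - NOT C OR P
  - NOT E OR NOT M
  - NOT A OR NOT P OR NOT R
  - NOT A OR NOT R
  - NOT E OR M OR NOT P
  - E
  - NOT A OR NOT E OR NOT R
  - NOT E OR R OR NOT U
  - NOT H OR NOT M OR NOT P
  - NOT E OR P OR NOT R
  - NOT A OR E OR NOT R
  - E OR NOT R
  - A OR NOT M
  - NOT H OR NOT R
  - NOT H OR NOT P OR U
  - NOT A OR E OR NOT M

Unit clause (NOT P) forces P = False.
In (NOT C OR P) only NOT C is left, so C = False.
Unit clause (E) forces E = True.
In (NOT E OR P OR NOT R) only NOT R is left, so R = False.
In (NOT E OR NOT M) only NOT M is left, so M = False.
In (NOT E OR R OR NOT U) only NOT U is left, so U = False.
Set A = False.
Set H = True.
All clauses satisfied.

P=F; M=F; U=F; A=F; H=T; E=T; C=F; R=F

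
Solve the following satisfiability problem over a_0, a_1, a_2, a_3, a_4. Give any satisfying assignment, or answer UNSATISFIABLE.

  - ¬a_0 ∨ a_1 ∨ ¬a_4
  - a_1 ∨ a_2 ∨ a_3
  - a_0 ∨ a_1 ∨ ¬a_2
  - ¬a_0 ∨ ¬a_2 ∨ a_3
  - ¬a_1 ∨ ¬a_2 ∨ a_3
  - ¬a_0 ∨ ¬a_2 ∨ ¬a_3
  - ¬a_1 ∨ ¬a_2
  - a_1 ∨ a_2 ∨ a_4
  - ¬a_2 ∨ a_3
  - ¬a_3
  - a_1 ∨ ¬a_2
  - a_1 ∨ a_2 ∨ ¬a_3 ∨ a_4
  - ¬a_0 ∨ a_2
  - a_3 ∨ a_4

a_0=F, a_1=T, a_2=F, a_3=F, a_4=T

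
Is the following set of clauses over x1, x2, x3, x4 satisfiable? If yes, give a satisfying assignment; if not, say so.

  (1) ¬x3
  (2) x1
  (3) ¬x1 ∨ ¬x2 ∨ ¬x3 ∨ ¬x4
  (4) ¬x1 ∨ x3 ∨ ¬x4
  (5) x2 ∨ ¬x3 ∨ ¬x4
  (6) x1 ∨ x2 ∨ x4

x1 = True, x2 = True, x3 = False, x4 = False

Unit clause (¬x3) forces x3 = False.
Unit clause (x1) forces x1 = True.
In (¬x1 ∨ x3 ∨ ¬x4) only ¬x4 is left, so x4 = False.
Set x2 = True.
All clauses satisfied.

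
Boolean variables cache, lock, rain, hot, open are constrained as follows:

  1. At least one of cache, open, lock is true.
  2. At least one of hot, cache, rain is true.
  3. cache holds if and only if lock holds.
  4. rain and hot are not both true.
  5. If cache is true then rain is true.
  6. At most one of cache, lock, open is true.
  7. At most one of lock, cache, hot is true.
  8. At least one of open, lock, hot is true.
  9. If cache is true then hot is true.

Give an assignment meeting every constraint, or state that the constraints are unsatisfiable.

cache = False, lock = False, rain = True, hot = False, open = True

  (1) {cache, open, lock}: 1 true — at least one ✓
  (2) {hot, cache, rain}: 1 true — at least one ✓
  (3) cache=F, lock=F — same ✓
  (4) rain=T, hot=F — not both ✓
  (5) cache=F ⇒ rain: vacuous ✓
  (6) {cache, lock, open}: 1 true — at most one ✓
  (7) {lock, cache, hot}: 0 true — at most one ✓
  (8) {open, lock, hot}: 1 true — at least one ✓
  (9) cache=F ⇒ hot: vacuous ✓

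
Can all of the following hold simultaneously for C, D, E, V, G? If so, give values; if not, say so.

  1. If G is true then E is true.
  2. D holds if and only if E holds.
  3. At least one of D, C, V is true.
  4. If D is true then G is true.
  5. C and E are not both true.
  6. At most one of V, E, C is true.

C: True, D: False, E: False, V: False, G: False

  (1) G=F ⇒ E: vacuous ✓
  (2) D=F, E=F — same ✓
  (3) {D, C, V}: 1 true — at least one ✓
  (4) D=F ⇒ G: vacuous ✓
  (5) C=T, E=F — not both ✓
  (6) {V, E, C}: 1 true — at most one ✓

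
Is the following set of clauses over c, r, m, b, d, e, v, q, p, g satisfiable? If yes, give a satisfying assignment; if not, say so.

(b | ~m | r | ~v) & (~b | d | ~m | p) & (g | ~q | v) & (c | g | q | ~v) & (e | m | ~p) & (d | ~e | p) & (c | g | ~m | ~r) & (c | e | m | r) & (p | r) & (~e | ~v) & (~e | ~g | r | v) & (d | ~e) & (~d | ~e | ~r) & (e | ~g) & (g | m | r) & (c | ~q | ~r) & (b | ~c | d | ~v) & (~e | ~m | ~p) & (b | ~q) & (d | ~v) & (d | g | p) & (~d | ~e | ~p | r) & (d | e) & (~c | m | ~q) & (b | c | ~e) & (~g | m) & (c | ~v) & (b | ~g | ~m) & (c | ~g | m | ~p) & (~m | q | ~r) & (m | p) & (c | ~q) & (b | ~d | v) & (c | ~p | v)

Set c = True.
Set r = False.
  then (p | r) forces p = True.
Try m = False:
  (e | m | ~p) forces e = True.
  (~e | ~v) forces v = False.
  (~e | ~g | r | v) forces g = False.
  clause (g | m | r) is falsified — backtrack.
So m = True.
  then (~e | ~m | ~p) forces e = False.
  then (d | e) forces d = True.
  then (e | ~g) forces g = False.
Set b = True.
Set v = True.
Set q = False.
All clauses satisfied.

c=T; r=F; m=T; b=T; d=T; e=F; v=T; q=F; p=T; g=F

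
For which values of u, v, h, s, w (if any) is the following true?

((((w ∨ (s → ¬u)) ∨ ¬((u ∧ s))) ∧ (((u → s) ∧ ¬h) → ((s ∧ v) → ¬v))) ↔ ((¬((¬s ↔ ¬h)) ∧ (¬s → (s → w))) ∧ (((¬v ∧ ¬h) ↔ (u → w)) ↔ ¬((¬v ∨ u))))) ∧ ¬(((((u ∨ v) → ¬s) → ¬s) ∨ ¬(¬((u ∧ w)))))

The formula is unsatisfiable.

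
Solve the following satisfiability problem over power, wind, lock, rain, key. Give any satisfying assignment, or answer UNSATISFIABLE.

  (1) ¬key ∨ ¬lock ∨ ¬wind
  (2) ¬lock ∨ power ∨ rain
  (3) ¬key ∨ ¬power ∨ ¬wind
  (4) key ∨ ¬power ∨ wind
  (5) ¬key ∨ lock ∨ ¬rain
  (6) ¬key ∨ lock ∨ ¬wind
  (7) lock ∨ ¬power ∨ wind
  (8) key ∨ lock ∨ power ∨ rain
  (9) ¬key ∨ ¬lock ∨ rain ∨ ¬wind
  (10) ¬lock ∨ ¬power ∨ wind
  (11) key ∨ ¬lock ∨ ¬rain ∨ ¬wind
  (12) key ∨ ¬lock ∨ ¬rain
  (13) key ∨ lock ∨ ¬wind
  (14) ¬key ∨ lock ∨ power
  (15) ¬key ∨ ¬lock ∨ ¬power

power = False; wind = False; lock = True; rain = True; key = True

Set power = False.
Set wind = False.
Set lock = True.
  then (¬lock ∨ power ∨ rain) forces rain = True.
  then (key ∨ ¬lock ∨ ¬rain) forces key = True.
All clauses satisfied.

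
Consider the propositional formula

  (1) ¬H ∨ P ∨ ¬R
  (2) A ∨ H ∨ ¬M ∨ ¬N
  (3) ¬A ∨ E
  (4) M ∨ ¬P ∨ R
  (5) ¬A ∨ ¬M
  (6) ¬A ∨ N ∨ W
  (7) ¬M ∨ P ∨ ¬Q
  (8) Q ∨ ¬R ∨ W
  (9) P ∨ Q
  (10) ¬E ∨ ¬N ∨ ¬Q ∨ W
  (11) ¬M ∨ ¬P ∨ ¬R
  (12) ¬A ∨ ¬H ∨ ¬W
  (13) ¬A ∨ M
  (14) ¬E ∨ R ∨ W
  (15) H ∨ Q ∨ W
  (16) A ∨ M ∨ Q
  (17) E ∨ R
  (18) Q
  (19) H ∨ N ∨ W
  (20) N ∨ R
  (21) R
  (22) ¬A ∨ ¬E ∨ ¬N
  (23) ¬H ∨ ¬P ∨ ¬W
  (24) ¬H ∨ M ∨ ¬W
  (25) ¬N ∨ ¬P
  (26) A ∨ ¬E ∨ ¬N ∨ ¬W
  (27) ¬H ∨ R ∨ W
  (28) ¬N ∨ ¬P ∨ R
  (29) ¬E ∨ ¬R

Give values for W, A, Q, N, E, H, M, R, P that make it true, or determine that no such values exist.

W = True, A = False, Q = True, N = False, E = False, H = False, M = False, R = True, P = False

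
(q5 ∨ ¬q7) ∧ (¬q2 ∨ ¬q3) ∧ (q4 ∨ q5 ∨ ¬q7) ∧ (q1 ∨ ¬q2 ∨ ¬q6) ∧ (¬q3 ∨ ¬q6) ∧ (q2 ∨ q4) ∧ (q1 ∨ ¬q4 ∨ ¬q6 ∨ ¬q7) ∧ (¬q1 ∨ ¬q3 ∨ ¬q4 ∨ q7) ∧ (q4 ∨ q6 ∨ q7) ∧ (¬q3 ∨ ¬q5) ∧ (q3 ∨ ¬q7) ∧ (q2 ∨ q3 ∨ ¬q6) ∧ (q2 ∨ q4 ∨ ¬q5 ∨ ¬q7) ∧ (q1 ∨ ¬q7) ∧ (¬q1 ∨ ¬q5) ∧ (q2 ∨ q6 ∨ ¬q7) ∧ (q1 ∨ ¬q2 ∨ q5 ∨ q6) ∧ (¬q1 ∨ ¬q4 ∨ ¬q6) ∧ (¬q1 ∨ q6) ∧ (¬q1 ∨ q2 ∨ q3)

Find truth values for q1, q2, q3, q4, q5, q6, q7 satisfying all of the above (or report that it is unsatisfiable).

q1 = False; q2 = False; q3 = True; q4 = True; q5 = False; q6 = False; q7 = False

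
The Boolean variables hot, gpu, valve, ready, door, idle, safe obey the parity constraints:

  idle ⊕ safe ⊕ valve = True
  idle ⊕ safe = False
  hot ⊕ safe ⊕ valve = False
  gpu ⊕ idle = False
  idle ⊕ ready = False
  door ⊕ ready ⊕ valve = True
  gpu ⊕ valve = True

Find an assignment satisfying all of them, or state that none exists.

hot = True, gpu = False, valve = True, ready = False, door = False, idle = False, safe = False

idle ⊕ safe ⊕ valve = F ⊕ F ⊕ T = True ✓
idle ⊕ safe = F ⊕ F = False ✓
hot ⊕ safe ⊕ valve = T ⊕ F ⊕ T = False ✓
gpu ⊕ idle = F ⊕ F = False ✓
idle ⊕ ready = F ⊕ F = False ✓
door ⊕ ready ⊕ valve = F ⊕ F ⊕ T = True ✓
gpu ⊕ valve = F ⊕ T = True ✓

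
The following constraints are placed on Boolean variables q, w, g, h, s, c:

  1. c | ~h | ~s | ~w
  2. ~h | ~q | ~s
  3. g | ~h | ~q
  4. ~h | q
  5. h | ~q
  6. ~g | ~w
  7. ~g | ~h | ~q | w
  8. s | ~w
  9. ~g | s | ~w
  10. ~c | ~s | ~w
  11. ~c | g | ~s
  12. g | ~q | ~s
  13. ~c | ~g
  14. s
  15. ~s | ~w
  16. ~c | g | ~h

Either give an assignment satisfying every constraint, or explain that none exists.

q = False; w = False; g = False; h = False; s = True; c = False

Unit clause (s) forces s = True.
In (~s | ~w) only ~w is left, so w = False.
Try q = True:
  (~h | ~q | ~s) forces h = False.
  clause (h | ~q) is falsified — backtrack.
So q = False.
  then (~h | q) forces h = False.
Set g = False.
  then (~c | g | ~s) forces c = False.
All clauses satisfied.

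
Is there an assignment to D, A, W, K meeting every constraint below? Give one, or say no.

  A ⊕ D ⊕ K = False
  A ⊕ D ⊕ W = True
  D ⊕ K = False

D = True, A = False, W = False, K = True

A ⊕ D ⊕ K = F ⊕ T ⊕ T = False ✓
A ⊕ D ⊕ W = F ⊕ T ⊕ F = True ✓
D ⊕ K = T ⊕ T = False ✓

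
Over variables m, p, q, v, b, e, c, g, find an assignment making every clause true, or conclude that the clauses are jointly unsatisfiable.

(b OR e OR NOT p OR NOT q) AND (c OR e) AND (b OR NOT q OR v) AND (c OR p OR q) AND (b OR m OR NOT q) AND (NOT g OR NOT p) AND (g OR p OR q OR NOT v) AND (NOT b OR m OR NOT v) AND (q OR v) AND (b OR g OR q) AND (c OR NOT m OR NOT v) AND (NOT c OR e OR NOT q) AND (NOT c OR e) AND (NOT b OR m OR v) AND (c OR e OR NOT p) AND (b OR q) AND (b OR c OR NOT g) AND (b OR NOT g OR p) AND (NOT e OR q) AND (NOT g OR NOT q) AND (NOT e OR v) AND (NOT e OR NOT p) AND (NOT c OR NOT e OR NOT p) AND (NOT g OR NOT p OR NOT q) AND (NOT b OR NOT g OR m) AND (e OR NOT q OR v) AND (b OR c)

Set m = True.
Try p = True:
  (NOT g OR NOT p) forces g = False.
  (NOT e OR NOT p) forces e = False.
  (c OR e) forces c = True.
  clause (NOT c OR e) is falsified — backtrack.
So p = False.
Set q = True.
  then (NOT g OR NOT q) forces g = False.
Set v = True.
  then (c OR NOT m OR NOT v) forces c = True.
  then (NOT c OR e OR NOT q) forces e = True.
Set b = False.
All clauses satisfied.

m = True; p = False; q = True; v = True; b = False; e = True; c = True; g = False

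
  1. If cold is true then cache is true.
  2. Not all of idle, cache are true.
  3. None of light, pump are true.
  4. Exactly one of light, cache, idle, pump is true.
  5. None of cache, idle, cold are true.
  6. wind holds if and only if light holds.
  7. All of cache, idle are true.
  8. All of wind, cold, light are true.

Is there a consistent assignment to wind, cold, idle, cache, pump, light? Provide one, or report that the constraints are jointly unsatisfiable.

Case cold = True:
  Constraint (5) is violated (cold=T) — contradiction.
Case cold = False:
  Constraint (8) is violated (cold=F) — contradiction.
Both cases fail — unsatisfiable.

UNSATISFIABLE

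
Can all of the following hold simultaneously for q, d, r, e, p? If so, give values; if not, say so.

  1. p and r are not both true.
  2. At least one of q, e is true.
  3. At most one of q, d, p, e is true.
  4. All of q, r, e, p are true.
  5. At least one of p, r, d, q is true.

Case r = True:
  (1) with r=T forces p = False.
  Constraint (4) is violated (p=F) — contradiction.
Case r = False:
  Constraint (4) is violated (r=F) — contradiction.
Both cases fail — unsatisfiable.

The formula is unsatisfiable.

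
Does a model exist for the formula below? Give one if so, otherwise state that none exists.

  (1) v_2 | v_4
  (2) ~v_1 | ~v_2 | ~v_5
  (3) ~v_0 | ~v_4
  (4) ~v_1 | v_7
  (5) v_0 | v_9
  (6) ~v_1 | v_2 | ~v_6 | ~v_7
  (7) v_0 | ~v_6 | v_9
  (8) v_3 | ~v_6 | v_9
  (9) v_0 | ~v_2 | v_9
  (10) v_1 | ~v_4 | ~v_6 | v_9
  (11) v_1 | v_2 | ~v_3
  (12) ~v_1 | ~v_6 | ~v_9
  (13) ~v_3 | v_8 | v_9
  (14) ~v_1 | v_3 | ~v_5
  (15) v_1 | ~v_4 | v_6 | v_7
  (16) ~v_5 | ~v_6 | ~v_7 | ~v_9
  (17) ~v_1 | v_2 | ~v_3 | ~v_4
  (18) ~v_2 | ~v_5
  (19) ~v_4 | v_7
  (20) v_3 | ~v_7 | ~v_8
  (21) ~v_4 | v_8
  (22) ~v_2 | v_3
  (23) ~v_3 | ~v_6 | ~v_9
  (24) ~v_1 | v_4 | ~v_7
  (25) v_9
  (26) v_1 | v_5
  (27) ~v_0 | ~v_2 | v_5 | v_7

v_0 = False, v_1 = True, v_2 = True, v_3 = True, v_4 = True, v_5 = False, v_6 = False, v_7 = True, v_8 = True, v_9 = True

Unit clause (v_9) forces v_9 = True.
Set v_0 = False.
Set v_1 = True.
  then (~v_1 | v_7) forces v_7 = True.
  then (~v_1 | ~v_6 | ~v_9) forces v_6 = False.
  then (~v_1 | v_4 | ~v_7) forces v_4 = True.
  then (~v_4 | v_8) forces v_8 = True.
  then (v_3 | ~v_7 | ~v_8) forces v_3 = True.
  then (~v_1 | v_2 | ~v_3 | ~v_4) forces v_2 = True.
  then (~v_2 | ~v_5) forces v_5 = False.
All clauses satisfied.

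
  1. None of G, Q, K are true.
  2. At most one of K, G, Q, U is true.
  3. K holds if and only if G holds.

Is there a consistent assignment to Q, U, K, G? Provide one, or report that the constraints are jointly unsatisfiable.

Q = False, U = False, K = False, G = False

  (1) {G, Q, K}: 0 true — none ✓
  (2) {K, G, Q, U}: 0 true — at most one ✓
  (3) K=F, G=F — same ✓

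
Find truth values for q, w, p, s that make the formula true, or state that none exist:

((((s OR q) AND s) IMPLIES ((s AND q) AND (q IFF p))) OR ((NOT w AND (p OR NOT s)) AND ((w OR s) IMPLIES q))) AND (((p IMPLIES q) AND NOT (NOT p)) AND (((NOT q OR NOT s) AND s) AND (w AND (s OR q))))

Case s = True: the formula simplifies to ((q AND (q IFF p)) OR ((NOT w AND p) AND q)) AND (((p IMPLIES q) AND NOT (NOT p)) AND (NOT q AND w)).
  q = True: the conjunct NOT q is False.
  q = False: the conjunct (q AND (q IFF p)) OR ((NOT w AND p) AND q) becomes (False AND NOT p) OR ((NOT w AND p) AND False) = False.
Case s = False: the conjunct s is False.
Both cases fail — unsatisfiable.

UNSATISFIABLE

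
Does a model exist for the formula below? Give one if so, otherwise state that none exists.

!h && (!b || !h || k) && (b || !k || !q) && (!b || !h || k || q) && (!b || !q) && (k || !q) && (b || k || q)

Unit clause (!h) forces h = False.
Set k = False.
  then (k || !q) forces q = False.
  then (b || k || q) forces b = True.
Check each clause:
  (!h): !h holds.
  (!b || !h || k): !h holds.
  (b || !k || !q): b holds.
  (!b || !h || k || q): !h holds.
  (!b || !q): !q holds.
  (k || !q): !q holds.
  (b || k || q): b holds.
All clauses satisfied.

k = False, h = False, b = True, q = False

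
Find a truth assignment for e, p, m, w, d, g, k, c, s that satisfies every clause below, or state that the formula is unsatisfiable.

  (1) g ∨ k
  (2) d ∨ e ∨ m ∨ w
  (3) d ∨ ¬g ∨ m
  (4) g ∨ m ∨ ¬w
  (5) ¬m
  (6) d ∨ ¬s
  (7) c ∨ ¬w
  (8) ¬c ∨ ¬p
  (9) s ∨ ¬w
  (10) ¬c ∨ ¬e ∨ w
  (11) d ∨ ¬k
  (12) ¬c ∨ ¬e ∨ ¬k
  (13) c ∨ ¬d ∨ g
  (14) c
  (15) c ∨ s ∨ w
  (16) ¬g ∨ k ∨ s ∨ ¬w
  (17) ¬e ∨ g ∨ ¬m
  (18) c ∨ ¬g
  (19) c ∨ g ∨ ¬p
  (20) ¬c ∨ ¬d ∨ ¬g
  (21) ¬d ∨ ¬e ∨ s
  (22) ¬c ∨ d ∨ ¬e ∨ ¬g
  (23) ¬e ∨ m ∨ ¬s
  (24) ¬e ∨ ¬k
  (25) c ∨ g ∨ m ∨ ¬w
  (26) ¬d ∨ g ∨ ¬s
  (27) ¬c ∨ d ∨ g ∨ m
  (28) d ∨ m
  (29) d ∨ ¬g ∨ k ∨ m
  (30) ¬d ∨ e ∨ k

Unit clause (¬m) forces m = False.
Unit clause (c) forces c = True.
In (d ∨ m) only d is left, so d = True.
In (¬c ∨ ¬p) only ¬p is left, so p = False.
In (¬c ∨ ¬d ∨ ¬g) only ¬g is left, so g = False.
In (¬d ∨ g ∨ ¬s) only ¬s is left, so s = False.
In (g ∨ k) only k is left, so k = True.
In (g ∨ m ∨ ¬w) only ¬w is left, so w = False.
In (¬c ∨ ¬e ∨ w) only ¬e is left, so e = False.
All clauses satisfied.

e = False, p = False, m = False, w = False, d = True, g = False, k = True, c = True, s = False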